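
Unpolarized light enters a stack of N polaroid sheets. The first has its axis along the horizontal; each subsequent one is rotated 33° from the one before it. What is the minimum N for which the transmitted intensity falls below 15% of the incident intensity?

First polarizer halves the unpolarized light: factor 1/2.
Each further stage multiplies by cos²(33°) = 0.7034.
After N polarizers: T = 0.5·0.7034^(N−1). Require T < 0.15 ⇒ N−1 > ln(0.15/0.5)/ln(0.7034) = 3.42, so N−1 ≥ 4 and N = 5.
Check: N=5 gives T = 0.1224 < 0.15; N=4 gives T = 0.174.

N = 5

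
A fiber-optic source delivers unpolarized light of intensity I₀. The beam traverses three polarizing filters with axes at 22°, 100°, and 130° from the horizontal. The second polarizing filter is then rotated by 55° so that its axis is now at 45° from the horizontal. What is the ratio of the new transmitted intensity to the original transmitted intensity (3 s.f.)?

I_new/I_old ≈ 0.199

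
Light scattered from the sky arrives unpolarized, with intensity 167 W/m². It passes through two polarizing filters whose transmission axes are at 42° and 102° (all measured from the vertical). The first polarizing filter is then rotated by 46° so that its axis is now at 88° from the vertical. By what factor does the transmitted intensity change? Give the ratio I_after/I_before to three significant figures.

I_new/I_old ≈ 3.77

Before rotation:
Unpolarized light through the first polarizer → I₁ = ½ I₀, now polarized at 42°.
I₂ = I₁ cos²(102° − 42°) = 0.5 I₀ · cos²(60°) = 0.125 I₀.
After rotation:
Unpolarized light through the first polarizer → I₁ = ½ I₀, now polarized at 88°.
I₂ = I₁ cos²(102° − 88°) = 0.5 I₀ · cos²(14°) = 0.4707 I₀.
Ratio = 0.4707 / 0.125 = 3.766.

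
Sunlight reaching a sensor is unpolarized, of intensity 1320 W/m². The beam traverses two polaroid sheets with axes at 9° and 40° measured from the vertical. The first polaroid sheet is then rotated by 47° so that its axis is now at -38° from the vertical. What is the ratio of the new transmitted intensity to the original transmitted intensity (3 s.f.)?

I_new/I_old ≈ 0.0588

Before rotation:
Unpolarized light through the first polarizer → I₁ = ½ I₀, now polarized at 9°.
I₂ = I₁ cos²(40° − 9°) = 0.5 I₀ · cos²(31°) = 0.3674 I₀.
After rotation:
Unpolarized light through the first polarizer → I₁ = ½ I₀, now polarized at -38°.
I₂ = I₁ cos²(40° + 38°) = 0.5 I₀ · cos²(78°) = 0.02161 I₀.
Ratio = 0.02161 / 0.3674 = 0.05883.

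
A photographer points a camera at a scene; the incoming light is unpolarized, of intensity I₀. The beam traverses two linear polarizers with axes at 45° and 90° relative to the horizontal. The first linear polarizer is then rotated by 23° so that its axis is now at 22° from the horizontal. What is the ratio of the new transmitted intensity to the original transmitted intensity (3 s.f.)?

Before rotation:
Unpolarized light through the first polarizer → I₁ = ½ I₀, now polarized at 45°.
I₂ = I₁ cos²(90° − 45°) = 0.5 I₀ · cos²(45°) = 0.25 I₀.
After rotation:
Unpolarized light through the first polarizer → I₁ = ½ I₀, now polarized at 22°.
I₂ = I₁ cos²(90° − 22°) = 0.5 I₀ · cos²(68°) = 0.07017 I₀.
Ratio = 0.07017 / 0.25 = 0.2807.

I_new/I_old ≈ 0.281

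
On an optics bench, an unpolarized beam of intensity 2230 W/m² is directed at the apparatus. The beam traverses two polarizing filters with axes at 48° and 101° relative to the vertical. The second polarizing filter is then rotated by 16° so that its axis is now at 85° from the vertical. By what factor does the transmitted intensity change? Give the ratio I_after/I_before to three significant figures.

I_new/I_old ≈ 1.76

Before rotation:
Unpolarized light through the first polarizer → I₁ = ½ I₀, now polarized at 48°.
I₂ = I₁ cos²(101° − 48°) = 0.5 I₀ · cos²(53°) = 0.1811 I₀.
After rotation:
Unpolarized light through the first polarizer → I₁ = ½ I₀, now polarized at 48°.
I₂ = I₁ cos²(85° − 48°) = 0.5 I₀ · cos²(37°) = 0.3189 I₀.
Ratio = 0.3189 / 0.1811 = 1.761.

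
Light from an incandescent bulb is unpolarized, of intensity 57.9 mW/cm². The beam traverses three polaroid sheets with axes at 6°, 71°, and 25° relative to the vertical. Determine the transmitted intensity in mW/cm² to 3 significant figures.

I ≈ 2.50 mW/cm²

Unpolarized light through the first polarizer → I₁ = 57.9 mW/cm²/2 = 28.95 mW/cm², polarized at 6°.
I₂ = I₁ · cos²(65°) = 28.95 · 0.1786 = 5.171 mW/cm².
I₃ = I₂ · cos²(46°) = 5.171 · 0.4826 = 2.495 mW/cm².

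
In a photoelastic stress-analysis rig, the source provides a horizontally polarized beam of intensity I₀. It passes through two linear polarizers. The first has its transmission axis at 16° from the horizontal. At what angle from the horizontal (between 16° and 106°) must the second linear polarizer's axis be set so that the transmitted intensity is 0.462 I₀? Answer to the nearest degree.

By Malus's law, I₁ = I₀ cos²(16° − 0°) = I₀ cos²(16°) = 0.924 I₀.
Need I₂/I₀ = 0.462, so cos²(θ − 16°) = 0.462 / 0.924 = 0.5.
θ − 16° = arccos(√0.5) = 45.0°, giving θ ≈ 16 + 45.0 = 61.0°.

θ ≈ 61°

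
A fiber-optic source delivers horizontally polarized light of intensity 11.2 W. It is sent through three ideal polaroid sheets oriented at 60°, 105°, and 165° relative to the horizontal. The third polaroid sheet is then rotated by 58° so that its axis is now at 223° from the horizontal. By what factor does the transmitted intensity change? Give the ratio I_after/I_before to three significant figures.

I_new/I_old ≈ 0.882

Before rotation:
I₁ = I₀ cos²(60° − 0°) = I₀ cos²(60°) = 0.25 I₀.
I₂ = I₁ cos²(105° − 60°) = 0.25 I₀ · cos²(45°) = 0.125 I₀.
I₃ = I₂ cos²(165° − 105°) = 0.125 I₀ · cos²(60°) = 0.03125 I₀.
After rotation:
I₁ = I₀ cos²(60° − 0°) = I₀ cos²(60°) = 0.25 I₀.
I₂ = I₁ cos²(105° − 60°) = 0.25 I₀ · cos²(45°) = 0.125 I₀.
Angle between axes 2 and 3: 62°. I₃ = 0.125 I₀ · cos²(62°) = 0.02755 I₀.
Ratio = 0.02755 / 0.03125 = 0.8816.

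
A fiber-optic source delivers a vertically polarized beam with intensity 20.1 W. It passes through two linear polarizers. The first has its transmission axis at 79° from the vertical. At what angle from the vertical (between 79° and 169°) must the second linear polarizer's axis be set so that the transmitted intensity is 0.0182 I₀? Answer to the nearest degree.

θ ≈ 124°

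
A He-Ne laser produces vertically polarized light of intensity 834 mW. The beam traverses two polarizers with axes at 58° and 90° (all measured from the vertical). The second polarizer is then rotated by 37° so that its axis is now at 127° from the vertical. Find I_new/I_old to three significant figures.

Before rotation:
I₁ = I₀ cos²(58° − 0°) = I₀ cos²(58°) = 0.2808 I₀.
I₂ = I₁ cos²(90° − 58°) = 0.2808 I₀ · cos²(32°) = 0.202 I₀.
After rotation:
I₁ = I₀ cos²(58° − 0°) = I₀ cos²(58°) = 0.2808 I₀.
I₂ = I₁ cos²(127° − 58°) = 0.2808 I₀ · cos²(69°) = 0.03606 I₀.
Ratio = 0.03606 / 0.202 = 0.1786.

I_new/I_old ≈ 0.179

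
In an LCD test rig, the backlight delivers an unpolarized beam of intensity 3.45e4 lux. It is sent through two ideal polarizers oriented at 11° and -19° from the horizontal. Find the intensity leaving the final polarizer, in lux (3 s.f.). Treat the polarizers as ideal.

I ≈ 1.29e4 lux

Unpolarized light through the first polarizer → I₁ = 3.45e4 lux/2 = 1.725e+04 lux, polarized at 11°.
I₂ = I₁ · cos²(30°) = 1.725e+04 · 0.75 = 1.294e+04 lux.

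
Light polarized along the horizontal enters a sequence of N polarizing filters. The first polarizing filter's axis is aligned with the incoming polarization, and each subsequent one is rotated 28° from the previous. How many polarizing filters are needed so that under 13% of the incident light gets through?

N = 10

First polarizer is aligned with the polarization: full transmission.
Each further stage multiplies by cos²(28°) = 0.7796.
After N polarizers: T = 0.7796^(N−1). Require T < 0.13 ⇒ N−1 > ln(0.13)/ln(0.7796) = 8.19, so N−1 ≥ 9 and N = 10.
Check: N=10 gives T = 0.1064 < 0.13; N=9 gives T = 0.1364.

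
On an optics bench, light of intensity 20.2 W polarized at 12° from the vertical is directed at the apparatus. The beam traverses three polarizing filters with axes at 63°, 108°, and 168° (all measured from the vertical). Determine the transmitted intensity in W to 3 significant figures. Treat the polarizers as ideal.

I₁ = 20.2 W · cos²(51°) = 8 W.
I₂ = I₁ · cos²(45°) = 8 · 0.5 = 4 W.
I₃ = I₂ · cos²(60°) = 4 · 0.25 = 1 W.

I ≈ 1.00 W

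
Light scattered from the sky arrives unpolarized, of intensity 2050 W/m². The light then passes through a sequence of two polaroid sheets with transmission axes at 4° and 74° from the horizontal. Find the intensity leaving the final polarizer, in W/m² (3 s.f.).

I ≈ 120 W/m²

Unpolarized light through the first polarizer → I₁ = 2050 W/m²/2 = 1025 W/m², polarized at 4°.
I₂ = I₁ · cos²(70°) = 1025 · 0.117 = 119.9 W/m².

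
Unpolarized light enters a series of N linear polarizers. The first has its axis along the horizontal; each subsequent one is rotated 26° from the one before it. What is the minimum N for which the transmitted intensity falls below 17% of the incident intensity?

First polarizer halves the unpolarized light: factor 1/2.
Each further stage multiplies by cos²(26°) = 0.8078.
After N polarizers: T = 0.5·0.8078^(N−1). Require T < 0.17 ⇒ N−1 > ln(0.17/0.5)/ln(0.8078) = 5.06, so N−1 ≥ 6 and N = 7.
Check: N=7 gives T = 0.139 < 0.17; N=6 gives T = 0.172.

N = 7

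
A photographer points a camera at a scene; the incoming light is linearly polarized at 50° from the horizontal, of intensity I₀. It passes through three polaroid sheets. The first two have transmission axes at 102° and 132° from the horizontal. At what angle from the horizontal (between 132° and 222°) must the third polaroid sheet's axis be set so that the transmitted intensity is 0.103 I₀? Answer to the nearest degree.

θ ≈ 185°

I₁ = I₀ cos²(102° − 50°) = I₀ cos²(52°) = 0.379 I₀.
I₂ = I₁ cos²(132° − 102°) = 0.379 I₀ · cos²(30°) = 0.2843 I₀.
Need I₃/I₀ = 0.103, so cos²(θ − 132°) = 0.103 / 0.2843 = 0.3623.
θ − 132° = arccos(√0.3623) = 53.0°, giving θ ≈ 132 + 53.0 = 185.0°.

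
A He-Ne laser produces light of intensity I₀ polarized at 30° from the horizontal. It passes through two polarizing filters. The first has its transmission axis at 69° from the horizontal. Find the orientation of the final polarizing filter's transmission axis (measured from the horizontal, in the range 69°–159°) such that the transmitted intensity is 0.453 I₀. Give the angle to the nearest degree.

I₁ = I₀ cos²(69° − 30°) = I₀ cos²(39°) = 0.604 I₀.
Need I₂/I₀ = 0.453, so cos²(θ − 69°) = 0.453 / 0.604 = 0.7501.
θ − 69° = arccos(√0.7501) = 30.0°, giving θ ≈ 69 + 30.0 = 99.0°.

θ ≈ 99°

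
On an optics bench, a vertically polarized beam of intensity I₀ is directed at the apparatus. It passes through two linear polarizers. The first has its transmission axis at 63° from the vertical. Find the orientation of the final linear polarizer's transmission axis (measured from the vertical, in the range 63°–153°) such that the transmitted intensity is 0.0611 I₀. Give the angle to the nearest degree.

By Malus's law, I₁ = I₀ cos²(63° − 0°) = I₀ cos²(63°) = 0.2061 I₀.
Need I₂/I₀ = 0.0611, so cos²(θ − 63°) = 0.0611 / 0.2061 = 0.2964.
θ − 63° = arccos(√0.2964) = 57.0°, giving θ ≈ 63 + 57.0 = 120.0°.

θ ≈ 120°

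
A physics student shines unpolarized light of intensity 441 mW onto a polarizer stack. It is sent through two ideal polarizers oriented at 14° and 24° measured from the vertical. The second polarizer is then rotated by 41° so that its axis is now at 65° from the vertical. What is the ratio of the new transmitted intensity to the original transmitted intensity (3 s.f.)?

Before rotation:
Unpolarized light through the first polarizer → I₁ = ½ I₀, now polarized at 14°.
I₂ = I₁ cos²(24° − 14°) = 0.5 I₀ · cos²(10°) = 0.4849 I₀.
After rotation:
Unpolarized light through the first polarizer → I₁ = ½ I₀, now polarized at 14°.
I₂ = I₁ cos²(65° − 14°) = 0.5 I₀ · cos²(51°) = 0.198 I₀.
Ratio = 0.198 / 0.4849 = 0.4084.

I_new/I_old ≈ 0.408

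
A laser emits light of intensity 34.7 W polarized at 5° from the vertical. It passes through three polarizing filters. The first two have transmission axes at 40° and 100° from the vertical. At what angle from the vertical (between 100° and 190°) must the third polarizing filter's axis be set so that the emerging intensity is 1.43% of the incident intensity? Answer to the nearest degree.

θ ≈ 173°

I₁ = I₀ cos²(40° − 5°) = I₀ cos²(35°) = 0.671 I₀.
I₂ = I₁ cos²(100° − 40°) = 0.671 I₀ · cos²(60°) = 0.1678 I₀.
Need I₃/I₀ = 0.0143, so cos²(θ − 100°) = 0.0143 / 0.1678 = 0.08524.
θ − 100° = arccos(√0.08524) = 73.0°, giving θ ≈ 100 + 73.0 = 173.0°.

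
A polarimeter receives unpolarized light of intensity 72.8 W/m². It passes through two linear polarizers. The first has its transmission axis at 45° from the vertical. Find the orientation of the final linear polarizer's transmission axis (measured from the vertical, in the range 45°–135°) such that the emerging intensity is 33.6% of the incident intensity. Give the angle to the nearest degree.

θ ≈ 80°

Unpolarized light through the first polarizer → I₁ = ½ I₀, now polarized at 45°.
Need I₂/I₀ = 0.336, so cos²(θ − 45°) = 0.336 / 0.5 = 0.672.
θ − 45° = arccos(√0.672) = 34.9°, giving θ ≈ 45 + 34.9 = 79.9°.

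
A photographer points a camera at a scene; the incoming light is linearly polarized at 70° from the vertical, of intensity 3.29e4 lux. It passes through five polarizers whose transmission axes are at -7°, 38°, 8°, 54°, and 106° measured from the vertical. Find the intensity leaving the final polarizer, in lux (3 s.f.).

I₁ = 3.29e4 lux · cos²(77°) = 1665 lux.
I₂ = I₁ · cos²(45°) = 1665 · 0.5 = 832.4 lux.
I₃ = I₂ · cos²(30°) = 832.4 · 0.75 = 624.3 lux.
I₄ = I₃ · cos²(46°) = 624.3 · 0.4826 = 301.3 lux.
I₅ = I₄ · cos²(52°) = 301.3 · 0.379 = 114.2 lux.

I ≈ 114 lux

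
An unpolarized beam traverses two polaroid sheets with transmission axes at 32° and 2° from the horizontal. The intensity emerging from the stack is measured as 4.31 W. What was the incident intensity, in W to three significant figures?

I₀ ≈ 11.5 W

Unpolarized light through the first polarizer → I₁ = ½ I₀, now polarized at 32°.
I₂ = I₁ cos²(2° − 32°) = 0.5 I₀ · cos²(30°) = 0.375 I₀.
So 4.31 W = 0.375 I₀, giving I₀ = 4.31/0.375 = 11.49 W.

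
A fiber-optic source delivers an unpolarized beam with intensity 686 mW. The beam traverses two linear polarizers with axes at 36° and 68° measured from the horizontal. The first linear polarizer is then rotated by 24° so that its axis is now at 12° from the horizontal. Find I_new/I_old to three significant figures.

I_new/I_old ≈ 0.435

Before rotation:
Unpolarized light through the first polarizer → I₁ = ½ I₀, now polarized at 36°.
I₂ = I₁ cos²(68° − 36°) = 0.5 I₀ · cos²(32°) = 0.3596 I₀.
After rotation:
Unpolarized light through the first polarizer → I₁ = ½ I₀, now polarized at 12°.
I₂ = I₁ cos²(68° − 12°) = 0.5 I₀ · cos²(56°) = 0.1563 I₀.
Ratio = 0.1563 / 0.3596 = 0.4348.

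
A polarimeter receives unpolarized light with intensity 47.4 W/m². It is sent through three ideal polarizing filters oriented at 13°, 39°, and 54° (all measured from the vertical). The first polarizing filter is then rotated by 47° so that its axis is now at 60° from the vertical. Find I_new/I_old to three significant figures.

Before rotation:
Unpolarized light through the first polarizer → I₁ = ½ I₀, now polarized at 13°.
I₂ = I₁ cos²(39° − 13°) = 0.5 I₀ · cos²(26°) = 0.4039 I₀.
I₃ = I₂ cos²(54° − 39°) = 0.4039 I₀ · cos²(15°) = 0.3769 I₀.
After rotation:
Unpolarized light through the first polarizer → I₁ = ½ I₀, now polarized at 60°.
I₂ = I₁ cos²(39° − 60°) = 0.5 I₀ · cos²(21°) = 0.4358 I₀.
I₃ = I₂ cos²(54° − 39°) = 0.4358 I₀ · cos²(15°) = 0.4066 I₀.
Ratio = 0.4066 / 0.3769 = 1.079.

I_new/I_old ≈ 1.08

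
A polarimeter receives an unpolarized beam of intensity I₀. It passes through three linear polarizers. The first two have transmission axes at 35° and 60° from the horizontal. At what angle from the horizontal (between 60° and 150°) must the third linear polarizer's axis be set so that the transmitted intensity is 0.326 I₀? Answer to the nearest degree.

Unpolarized light through the first polarizer → I₁ = ½ I₀, now polarized at 35°.
I₂ = I₁ cos²(60° − 35°) = 0.5 I₀ · cos²(25°) = 0.4107 I₀.
Need I₃/I₀ = 0.326, so cos²(θ − 60°) = 0.326 / 0.4107 = 0.7938.
θ − 60° = arccos(√0.7938) = 27.0°, giving θ ≈ 60 + 27.0 = 87.0°.

θ ≈ 87°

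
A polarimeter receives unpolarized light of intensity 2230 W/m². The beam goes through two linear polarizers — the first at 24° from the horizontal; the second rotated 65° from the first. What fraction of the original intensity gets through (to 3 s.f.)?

Unpolarized light through the first polarizer → I₁ = 2230 W/m²/2 = 1115 W/m², polarized at 24°.
I₂ = I₁ · cos²(65°) = 1115 · 0.1786 = 199.1 W/m².
Transmitted fraction = 0.0893.

I/I₀ ≈ 0.0893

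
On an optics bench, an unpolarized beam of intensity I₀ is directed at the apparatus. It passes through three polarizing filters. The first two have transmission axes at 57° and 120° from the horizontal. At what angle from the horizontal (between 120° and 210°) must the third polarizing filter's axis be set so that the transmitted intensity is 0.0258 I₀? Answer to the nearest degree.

θ ≈ 180°

Unpolarized light through the first polarizer → I₁ = ½ I₀, now polarized at 57°.
I₂ = I₁ cos²(120° − 57°) = 0.5 I₀ · cos²(63°) = 0.1031 I₀.
Need I₃/I₀ = 0.0258, so cos²(θ − 120°) = 0.0258 / 0.1031 = 0.2504.
θ − 120° = arccos(√0.2504) = 60.0°, giving θ ≈ 120 + 60.0 = 180.0°.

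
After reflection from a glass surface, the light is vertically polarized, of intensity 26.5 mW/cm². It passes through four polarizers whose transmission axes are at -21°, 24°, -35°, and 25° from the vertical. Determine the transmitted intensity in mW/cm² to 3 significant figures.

I₁ = 26.5 mW/cm² · cos²(21°) = 23.1 mW/cm².
I₂ = I₁ · cos²(45°) = 23.1 · 0.5 = 11.55 mW/cm².
I₃ = I₂ · cos²(59°) = 11.55 · 0.2653 = 3.063 mW/cm².
I₄ = I₃ · cos²(60°) = 3.063 · 0.25 = 0.7658 mW/cm².

I ≈ 0.766 mW/cm²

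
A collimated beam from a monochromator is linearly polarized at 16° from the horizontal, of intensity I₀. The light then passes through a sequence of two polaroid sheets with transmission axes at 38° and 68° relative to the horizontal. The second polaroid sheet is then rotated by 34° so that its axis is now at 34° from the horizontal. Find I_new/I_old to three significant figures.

I_new/I_old ≈ 1.33

Before rotation:
I₁ = I₀ cos²(38° − 16°) = I₀ cos²(22°) = 0.8597 I₀.
I₂ = I₁ cos²(68° − 38°) = 0.8597 I₀ · cos²(30°) = 0.6448 I₀.
After rotation:
I₁ = I₀ cos²(38° − 16°) = I₀ cos²(22°) = 0.8597 I₀.
I₂ = I₁ cos²(34° − 38°) = 0.8597 I₀ · cos²(4°) = 0.8555 I₀.
Ratio = 0.8555 / 0.6448 = 1.327.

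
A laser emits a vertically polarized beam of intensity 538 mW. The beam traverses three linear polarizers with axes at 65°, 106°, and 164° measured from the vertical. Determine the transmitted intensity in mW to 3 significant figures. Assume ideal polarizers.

I ≈ 15.4 mW

I₁ = 538 mW · cos²(65°) = 96.09 mW.
I₂ = I₁ · cos²(41°) = 96.09 · 0.5696 = 54.73 mW.
I₃ = I₂ · cos²(58°) = 54.73 · 0.2808 = 15.37 mW.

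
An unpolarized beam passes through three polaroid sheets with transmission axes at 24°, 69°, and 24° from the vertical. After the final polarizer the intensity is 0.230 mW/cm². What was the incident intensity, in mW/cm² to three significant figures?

I₀ ≈ 1.84 mW/cm²

Unpolarized light through the first polarizer → I₁ = ½ I₀, now polarized at 24°.
I₂ = I₁ cos²(69° − 24°) = 0.5 I₀ · cos²(45°) = 0.25 I₀.
I₃ = I₂ cos²(24° − 69°) = 0.25 I₀ · cos²(45°) = 0.125 I₀.
So 0.230 mW/cm² = 0.125 I₀, giving I₀ = 0.230/0.125 = 1.84 mW/cm².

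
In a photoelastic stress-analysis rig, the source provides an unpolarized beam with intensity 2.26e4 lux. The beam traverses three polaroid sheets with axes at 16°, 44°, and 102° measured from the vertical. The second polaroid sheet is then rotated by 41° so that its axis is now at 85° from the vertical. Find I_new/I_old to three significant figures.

I_new/I_old ≈ 0.536

Before rotation:
Unpolarized light through the first polarizer → I₁ = ½ I₀, now polarized at 16°.
I₂ = I₁ cos²(44° − 16°) = 0.5 I₀ · cos²(28°) = 0.3898 I₀.
I₃ = I₂ cos²(102° − 44°) = 0.3898 I₀ · cos²(58°) = 0.1095 I₀.
After rotation:
Unpolarized light through the first polarizer → I₁ = ½ I₀, now polarized at 16°.
I₂ = I₁ cos²(85° − 16°) = 0.5 I₀ · cos²(69°) = 0.06421 I₀.
I₃ = I₂ cos²(102° − 85°) = 0.06421 I₀ · cos²(17°) = 0.05872 I₀.
Ratio = 0.05872 / 0.1095 = 0.5365.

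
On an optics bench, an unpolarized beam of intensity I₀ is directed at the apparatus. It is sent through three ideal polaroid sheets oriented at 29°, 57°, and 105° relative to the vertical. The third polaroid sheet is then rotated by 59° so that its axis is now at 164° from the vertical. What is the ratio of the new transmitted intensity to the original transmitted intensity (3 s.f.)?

Before rotation:
Unpolarized light through the first polarizer → I₁ = ½ I₀, now polarized at 29°.
I₂ = I₁ cos²(57° − 29°) = 0.5 I₀ · cos²(28°) = 0.3898 I₀.
I₃ = I₂ cos²(105° − 57°) = 0.3898 I₀ · cos²(48°) = 0.1745 I₀.
After rotation:
Unpolarized light through the first polarizer → I₁ = ½ I₀, now polarized at 29°.
I₂ = I₁ cos²(57° − 29°) = 0.5 I₀ · cos²(28°) = 0.3898 I₀.
Angle between axes 2 and 3: 73°. I₃ = 0.3898 I₀ · cos²(73°) = 0.03332 I₀.
Ratio = 0.03332 / 0.1745 = 0.1909.

I_new/I_old ≈ 0.191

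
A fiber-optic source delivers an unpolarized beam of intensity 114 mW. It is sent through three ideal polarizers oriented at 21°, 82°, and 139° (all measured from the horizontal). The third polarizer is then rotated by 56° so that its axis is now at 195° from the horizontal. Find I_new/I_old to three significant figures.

I_new/I_old ≈ 0.515

Before rotation:
Unpolarized light through the first polarizer → I₁ = ½ I₀, now polarized at 21°.
I₂ = I₁ cos²(82° − 21°) = 0.5 I₀ · cos²(61°) = 0.1175 I₀.
I₃ = I₂ cos²(139° − 82°) = 0.1175 I₀ · cos²(57°) = 0.03486 I₀.
After rotation:
Unpolarized light through the first polarizer → I₁ = ½ I₀, now polarized at 21°.
I₂ = I₁ cos²(82° − 21°) = 0.5 I₀ · cos²(61°) = 0.1175 I₀.
Angle between axes 2 and 3: 67°. I₃ = 0.1175 I₀ · cos²(67°) = 0.01794 I₀.
Ratio = 0.01794 / 0.03486 = 0.5147.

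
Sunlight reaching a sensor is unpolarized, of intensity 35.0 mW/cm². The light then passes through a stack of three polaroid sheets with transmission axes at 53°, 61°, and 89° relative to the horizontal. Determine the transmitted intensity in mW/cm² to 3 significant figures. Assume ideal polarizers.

I ≈ 13.4 mW/cm²

Unpolarized light through the first polarizer → I₁ = 35.0 mW/cm²/2 = 17.5 mW/cm², polarized at 53°.
I₂ = I₁ · cos²(8°) = 17.5 · 0.9806 = 17.16 mW/cm².
I₃ = I₂ · cos²(28°) = 17.16 · 0.7796 = 13.38 mW/cm².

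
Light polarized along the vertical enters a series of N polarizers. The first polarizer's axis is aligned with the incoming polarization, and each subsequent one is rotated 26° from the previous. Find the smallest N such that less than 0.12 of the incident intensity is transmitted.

N = 11

First polarizer is aligned with the polarization: full transmission.
Each further stage multiplies by cos²(26°) = 0.8078.
After N polarizers: T = 0.8078^(N−1). Require T < 0.12 ⇒ N−1 > ln(0.12)/ln(0.8078) = 9.94, so N−1 ≥ 10 and N = 11.
Check: N=11 gives T = 0.1184 < 0.12; N=10 gives T = 0.1465.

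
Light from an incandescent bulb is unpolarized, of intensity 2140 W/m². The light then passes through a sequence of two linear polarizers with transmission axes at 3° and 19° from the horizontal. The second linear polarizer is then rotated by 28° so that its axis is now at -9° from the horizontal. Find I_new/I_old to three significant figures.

Before rotation:
Unpolarized light through the first polarizer → I₁ = ½ I₀, now polarized at 3°.
I₂ = I₁ cos²(19° − 3°) = 0.5 I₀ · cos²(16°) = 0.462 I₀.
After rotation:
Unpolarized light through the first polarizer → I₁ = ½ I₀, now polarized at 3°.
I₂ = I₁ cos²(-9° − 3°) = 0.5 I₀ · cos²(12°) = 0.4784 I₀.
Ratio = 0.4784 / 0.462 = 1.035.

I_new/I_old ≈ 1.04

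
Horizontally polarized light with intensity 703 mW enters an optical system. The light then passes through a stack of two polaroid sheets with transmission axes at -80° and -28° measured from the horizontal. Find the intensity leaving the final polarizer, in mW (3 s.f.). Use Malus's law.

By Malus's law, I₁ = 703 mW · cos²(80°) = 21.2 mW.
I₂ = I₁ · cos²(52°) = 21.2 · 0.379 = 8.035 mW.

I ≈ 8.03 mW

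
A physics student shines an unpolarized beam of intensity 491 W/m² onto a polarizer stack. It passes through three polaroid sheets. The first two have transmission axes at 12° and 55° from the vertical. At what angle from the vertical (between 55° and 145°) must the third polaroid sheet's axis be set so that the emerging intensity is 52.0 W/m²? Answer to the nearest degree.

θ ≈ 106°

Unpolarized light through the first polarizer → I₁ = ½ I₀, now polarized at 12°.
I₂ = I₁ cos²(55° − 12°) = 0.5 I₀ · cos²(43°) = 0.2674 I₀.
Target fraction: 52.0 / 491 W/m² = 0.1059 of I₀.
Need I₃/I₀ = 0.1059, so cos²(θ − 55°) = 0.1059 / 0.2674 = 0.396.
θ − 55° = arccos(√0.396) = 51.0°, giving θ ≈ 55 + 51.0 = 106.0°.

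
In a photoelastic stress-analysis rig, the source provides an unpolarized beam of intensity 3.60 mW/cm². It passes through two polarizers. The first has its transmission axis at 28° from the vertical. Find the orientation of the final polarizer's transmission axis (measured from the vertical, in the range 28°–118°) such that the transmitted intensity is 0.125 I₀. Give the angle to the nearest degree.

θ ≈ 88°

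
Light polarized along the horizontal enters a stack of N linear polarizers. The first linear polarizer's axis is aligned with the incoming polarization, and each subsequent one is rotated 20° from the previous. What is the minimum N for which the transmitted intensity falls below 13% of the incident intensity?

N = 18

First polarizer is aligned with the polarization: full transmission.
Each further stage multiplies by cos²(20°) = 0.883.
After N polarizers: T = 0.883^(N−1). Require T < 0.13 ⇒ N−1 > ln(0.13)/ln(0.883) = 16.40, so N−1 ≥ 17 and N = 18.
Check: N=18 gives T = 0.1206 < 0.13; N=17 gives T = 0.1366.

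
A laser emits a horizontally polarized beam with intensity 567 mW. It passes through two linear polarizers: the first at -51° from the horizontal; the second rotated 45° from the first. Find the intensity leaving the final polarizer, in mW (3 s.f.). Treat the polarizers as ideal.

I₁ = 567 mW · cos²(51°) = 224.6 mW.
I₂ = I₁ · cos²(45°) = 224.6 · 0.5 = 112.3 mW.

I ≈ 112 mW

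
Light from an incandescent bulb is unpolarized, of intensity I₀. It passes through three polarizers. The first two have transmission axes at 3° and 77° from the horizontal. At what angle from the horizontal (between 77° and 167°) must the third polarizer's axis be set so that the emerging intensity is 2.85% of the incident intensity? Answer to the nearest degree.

Unpolarized light through the first polarizer → I₁ = ½ I₀, now polarized at 3°.
I₂ = I₁ cos²(77° − 3°) = 0.5 I₀ · cos²(74°) = 0.03799 I₀.
Need I₃/I₀ = 0.0285, so cos²(θ − 77°) = 0.0285 / 0.03799 = 0.7502.
θ − 77° = arccos(√0.7502) = 30.0°, giving θ ≈ 77 + 30.0 = 107.0°.

θ ≈ 107°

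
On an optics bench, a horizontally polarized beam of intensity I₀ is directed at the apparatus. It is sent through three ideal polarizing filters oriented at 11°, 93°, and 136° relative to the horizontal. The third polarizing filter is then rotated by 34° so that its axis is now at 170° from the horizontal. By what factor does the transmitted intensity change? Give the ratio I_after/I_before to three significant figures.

I_new/I_old ≈ 0.0946

Before rotation:
I₁ = I₀ cos²(11° − 0°) = I₀ cos²(11°) = 0.9636 I₀.
I₂ = I₁ cos²(93° − 11°) = 0.9636 I₀ · cos²(82°) = 0.01866 I₀.
I₃ = I₂ cos²(136° − 93°) = 0.01866 I₀ · cos²(43°) = 0.009983 I₀.
After rotation:
I₁ = I₀ cos²(11° − 0°) = I₀ cos²(11°) = 0.9636 I₀.
I₂ = I₁ cos²(93° − 11°) = 0.9636 I₀ · cos²(82°) = 0.01866 I₀.
I₃ = I₂ cos²(170° − 93°) = 0.01866 I₀ · cos²(77°) = 0.0009445 I₀.
Ratio = 0.0009445 / 0.009983 = 0.09461.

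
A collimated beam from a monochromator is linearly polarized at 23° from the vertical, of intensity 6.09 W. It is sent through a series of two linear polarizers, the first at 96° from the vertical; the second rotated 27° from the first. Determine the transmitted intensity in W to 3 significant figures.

I ≈ 0.413 W

I₁ = 6.09 W · cos²(73°) = 0.5206 W.
I₂ = I₁ · cos²(27°) = 0.5206 · 0.7939 = 0.4133 W.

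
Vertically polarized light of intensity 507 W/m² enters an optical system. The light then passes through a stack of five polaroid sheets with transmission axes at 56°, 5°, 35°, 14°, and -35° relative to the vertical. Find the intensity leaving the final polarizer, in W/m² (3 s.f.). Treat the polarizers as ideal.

I₁ = 507 W/m² · cos²(56°) = 158.5 W/m².
I₂ = I₁ · cos²(51°) = 158.5 · 0.396 = 62.79 W/m².
I₃ = I₂ · cos²(30°) = 62.79 · 0.75 = 47.09 W/m².
I₄ = I₃ · cos²(21°) = 47.09 · 0.8716 = 41.04 W/m².
I₅ = I₄ · cos²(49°) = 41.04 · 0.4304 = 17.67 W/m².

I ≈ 17.7 W/m²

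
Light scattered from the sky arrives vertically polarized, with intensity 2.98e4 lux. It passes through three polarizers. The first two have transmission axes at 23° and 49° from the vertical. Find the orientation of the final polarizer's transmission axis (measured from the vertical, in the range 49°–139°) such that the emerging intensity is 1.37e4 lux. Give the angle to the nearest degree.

I₁ = I₀ cos²(23° − 0°) = I₀ cos²(23°) = 0.8473 I₀.
I₂ = I₁ cos²(49° − 23°) = 0.8473 I₀ · cos²(26°) = 0.6845 I₀.
Target fraction: 1.37e4 / 2.98e4 lux = 0.4597 of I₀.
Need I₃/I₀ = 0.4597, so cos²(θ − 49°) = 0.4597 / 0.6845 = 0.6716.
θ − 49° = arccos(√0.6716) = 35.0°, giving θ ≈ 49 + 35.0 = 84.0°.

θ ≈ 84°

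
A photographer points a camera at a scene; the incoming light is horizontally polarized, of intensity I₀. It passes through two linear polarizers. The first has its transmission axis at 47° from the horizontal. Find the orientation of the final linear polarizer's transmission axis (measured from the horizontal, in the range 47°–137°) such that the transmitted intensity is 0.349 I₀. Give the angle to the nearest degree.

θ ≈ 77°

By Malus's law, I₁ = I₀ cos²(47° − 0°) = I₀ cos²(47°) = 0.4651 I₀.
Need I₂/I₀ = 0.349, so cos²(θ − 47°) = 0.349 / 0.4651 = 0.7503.
θ − 47° = arccos(√0.7503) = 30.0°, giving θ ≈ 47 + 30.0 = 77.0°.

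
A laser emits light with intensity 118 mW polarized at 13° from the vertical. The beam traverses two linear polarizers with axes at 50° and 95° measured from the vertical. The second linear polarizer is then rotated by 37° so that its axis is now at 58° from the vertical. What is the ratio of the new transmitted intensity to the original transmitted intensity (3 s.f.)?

I_new/I_old ≈ 1.96

Before rotation:
I₁ = I₀ cos²(50° − 13°) = I₀ cos²(37°) = 0.6378 I₀.
I₂ = I₁ cos²(95° − 50°) = 0.6378 I₀ · cos²(45°) = 0.3189 I₀.
After rotation:
I₁ = I₀ cos²(50° − 13°) = I₀ cos²(37°) = 0.6378 I₀.
I₂ = I₁ cos²(58° − 50°) = 0.6378 I₀ · cos²(8°) = 0.6255 I₀.
Ratio = 0.6255 / 0.3189 = 1.961.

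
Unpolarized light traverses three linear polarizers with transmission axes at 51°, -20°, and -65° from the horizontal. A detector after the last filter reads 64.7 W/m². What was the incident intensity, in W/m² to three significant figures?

I₀ ≈ 2440 W/m²

Unpolarized light through the first polarizer → I₁ = ½ I₀, now polarized at 51°.
I₂ = I₁ cos²(-20° − 51°) = 0.5 I₀ · cos²(71°) = 0.053 I₀.
I₃ = I₂ cos²(-65° + 20°) = 0.053 I₀ · cos²(45°) = 0.0265 I₀.
So 64.7 W/m² = 0.0265 I₀, giving I₀ = 64.7/0.0265 = 2442 W/m².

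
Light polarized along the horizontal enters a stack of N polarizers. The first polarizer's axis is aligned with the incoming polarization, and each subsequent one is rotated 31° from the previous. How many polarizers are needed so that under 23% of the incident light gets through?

First polarizer is aligned with the polarization: full transmission.
Each further stage multiplies by cos²(31°) = 0.7347.
After N polarizers: T = 0.7347^(N−1). Require T < 0.23 ⇒ N−1 > ln(0.23)/ln(0.7347) = 4.77, so N−1 ≥ 5 and N = 6.
Check: N=6 gives T = 0.2141 < 0.23; N=5 gives T = 0.2914.

N = 6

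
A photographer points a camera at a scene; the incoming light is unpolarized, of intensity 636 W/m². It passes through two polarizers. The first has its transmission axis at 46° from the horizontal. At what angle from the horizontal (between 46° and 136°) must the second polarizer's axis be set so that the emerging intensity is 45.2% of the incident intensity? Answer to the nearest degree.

Unpolarized light through the first polarizer → I₁ = ½ I₀, now polarized at 46°.
Need I₂/I₀ = 0.452, so cos²(θ − 46°) = 0.452 / 0.5 = 0.904.
θ − 46° = arccos(√0.904) = 18.0°, giving θ ≈ 46 + 18.0 = 64.0°.

θ ≈ 64°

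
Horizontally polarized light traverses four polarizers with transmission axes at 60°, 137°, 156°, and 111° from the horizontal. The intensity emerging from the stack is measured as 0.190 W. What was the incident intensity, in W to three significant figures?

I₀ ≈ 33.6 W

I₁ = I₀ cos²(60° − 0°) = I₀ cos²(60°) = 0.25 I₀.
I₂ = I₁ cos²(137° − 60°) = 0.25 I₀ · cos²(77°) = 0.01265 I₀.
I₃ = I₂ cos²(156° − 137°) = 0.01265 I₀ · cos²(19°) = 0.01131 I₀.
I₄ = I₃ cos²(111° − 156°) = 0.01131 I₀ · cos²(45°) = 0.005655 I₀.
So 0.190 W = 0.005655 I₀, giving I₀ = 0.190/0.005655 = 33.6 W.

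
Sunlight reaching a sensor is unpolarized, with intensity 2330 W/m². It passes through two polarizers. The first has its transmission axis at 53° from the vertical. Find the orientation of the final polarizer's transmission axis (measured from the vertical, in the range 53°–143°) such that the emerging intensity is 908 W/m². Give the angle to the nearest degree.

Unpolarized light through the first polarizer → I₁ = ½ I₀, now polarized at 53°.
Target fraction: 908 / 2330 W/m² = 0.3897 of I₀.
Need I₂/I₀ = 0.3897, so cos²(θ − 53°) = 0.3897 / 0.5 = 0.7794.
θ − 53° = arccos(√0.7794) = 28.0°, giving θ ≈ 53 + 28.0 = 81.0°.

θ ≈ 81°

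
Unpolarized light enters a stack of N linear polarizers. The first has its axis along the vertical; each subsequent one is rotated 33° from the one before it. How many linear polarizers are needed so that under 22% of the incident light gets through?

N = 4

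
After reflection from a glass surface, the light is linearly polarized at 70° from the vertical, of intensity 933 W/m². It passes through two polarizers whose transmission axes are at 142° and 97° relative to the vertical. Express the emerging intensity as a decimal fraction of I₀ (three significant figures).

I/I₀ ≈ 0.0477

I₁ = 933 W/m² · cos²(72°) = 89.09 W/m².
I₂ = I₁ · cos²(45°) = 89.09 · 0.5 = 44.55 W/m².
Transmitted fraction = 0.04775.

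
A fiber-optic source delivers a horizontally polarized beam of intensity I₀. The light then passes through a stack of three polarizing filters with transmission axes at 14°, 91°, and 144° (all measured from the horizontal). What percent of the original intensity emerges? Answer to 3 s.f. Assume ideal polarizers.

≈ 1.73%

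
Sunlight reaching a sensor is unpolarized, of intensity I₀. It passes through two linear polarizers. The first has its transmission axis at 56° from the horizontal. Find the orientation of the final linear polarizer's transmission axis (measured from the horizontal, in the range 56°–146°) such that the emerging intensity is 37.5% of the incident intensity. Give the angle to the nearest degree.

θ ≈ 86°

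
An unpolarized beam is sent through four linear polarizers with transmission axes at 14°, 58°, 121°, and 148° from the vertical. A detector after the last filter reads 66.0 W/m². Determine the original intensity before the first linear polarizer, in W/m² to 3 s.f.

Unpolarized light through the first polarizer → I₁ = ½ I₀, now polarized at 14°.
I₂ = I₁ cos²(58° − 14°) = 0.5 I₀ · cos²(44°) = 0.2587 I₀.
I₃ = I₂ cos²(121° − 58°) = 0.2587 I₀ · cos²(63°) = 0.05333 I₀.
I₄ = I₃ cos²(148° − 121°) = 0.05333 I₀ · cos²(27°) = 0.04233 I₀.
So 66.0 W/m² = 0.04233 I₀, giving I₀ = 66.0/0.04233 = 1559 W/m².

I₀ ≈ 1560 W/m²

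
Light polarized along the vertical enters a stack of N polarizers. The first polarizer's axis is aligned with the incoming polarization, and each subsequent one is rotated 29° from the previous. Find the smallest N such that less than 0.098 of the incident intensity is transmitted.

First polarizer is aligned with the polarization: full transmission.
Each further stage multiplies by cos²(29°) = 0.765.
After N polarizers: T = 0.765^(N−1). Require T < 0.098 ⇒ N−1 > ln(0.098)/ln(0.765) = 8.67, so N−1 ≥ 9 and N = 10.
Check: N=10 gives T = 0.08969 < 0.098; N=9 gives T = 0.1172.

N = 10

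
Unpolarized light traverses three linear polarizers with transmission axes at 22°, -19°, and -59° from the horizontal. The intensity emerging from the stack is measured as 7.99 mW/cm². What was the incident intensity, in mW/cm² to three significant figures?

I₀ ≈ 47.8 mW/cm²

Unpolarized light through the first polarizer → I₁ = ½ I₀, now polarized at 22°.
I₂ = I₁ cos²(-19° − 22°) = 0.5 I₀ · cos²(41°) = 0.2848 I₀.
I₃ = I₂ cos²(-59° + 19°) = 0.2848 I₀ · cos²(40°) = 0.1671 I₀.
So 7.99 mW/cm² = 0.1671 I₀, giving I₀ = 7.99/0.1671 = 47.81 mW/cm².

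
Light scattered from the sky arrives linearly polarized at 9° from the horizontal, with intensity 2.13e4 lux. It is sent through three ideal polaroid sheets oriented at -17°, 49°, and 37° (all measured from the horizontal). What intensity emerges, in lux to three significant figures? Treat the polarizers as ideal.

I ≈ 2720 lux

I₁ = 2.13e4 lux · cos²(26°) = 1.721e+04 lux.
I₂ = I₁ · cos²(66°) = 1.721e+04 · 0.1654 = 2847 lux.
I₃ = I₂ · cos²(12°) = 2847 · 0.9568 = 2724 lux.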